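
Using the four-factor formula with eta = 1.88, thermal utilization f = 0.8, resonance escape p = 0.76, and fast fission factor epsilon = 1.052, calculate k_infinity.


k_inf = eta * f * p * epsilon
k_inf = 1.88 * 0.8 * 0.76 * 1.052
k_inf = 1.2025

1.2025


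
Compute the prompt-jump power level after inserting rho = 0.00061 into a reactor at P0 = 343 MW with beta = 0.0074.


P1/P0 = beta / (beta - rho)
P1/P0 = 0.0074 / (0.0074 - 0.00061) = 1.089838
P1 = 343 * 1.089838 = 373.81 MW

373.81


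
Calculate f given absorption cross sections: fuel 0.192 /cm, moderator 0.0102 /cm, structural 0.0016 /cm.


f = Sigma_a_fuel / (Sigma_a_fuel + Sigma_a_mod + Sigma_a_other)
f = 0.192 / (0.192 + 0.0102 + 0.0016)
f = 0.94210

0.94210


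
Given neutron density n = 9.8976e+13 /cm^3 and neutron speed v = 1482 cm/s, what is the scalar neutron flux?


phi = n * v
phi = 9.8976e+13 * 1482
phi = 1.4668e+17 /cm^2/s

1.4668e+17


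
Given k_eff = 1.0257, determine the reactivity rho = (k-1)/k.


rho = (k_eff - 1) / k_eff
rho = (1.0257 - 1) / 1.0257
rho = 0.025056

0.025056


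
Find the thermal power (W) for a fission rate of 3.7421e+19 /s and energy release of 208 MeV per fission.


P = fission_rate * E_MeV * 1.602e-13
P = 3.7421e+19 * 208 * 1.602e-13
P = 1.2469e+09 W

1.2469e+09


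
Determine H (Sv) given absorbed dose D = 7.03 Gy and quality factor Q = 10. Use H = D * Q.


H = D * Q
H = 7.03 * 10
H = 70.300 Sv

70.300


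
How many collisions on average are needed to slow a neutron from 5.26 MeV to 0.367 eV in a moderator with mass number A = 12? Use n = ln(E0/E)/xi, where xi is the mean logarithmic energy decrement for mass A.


xi = 1 + (A-1)^2/(2A)*ln((A-1)/(A+1)) = 0.1577690 (for A = 12)
n = ln(E0/E) / xi
n = ln(5.26e6 / 0.367) / 0.1577690
n = ln(1.433243e+07) / 0.1577690 = 104.44

104.44


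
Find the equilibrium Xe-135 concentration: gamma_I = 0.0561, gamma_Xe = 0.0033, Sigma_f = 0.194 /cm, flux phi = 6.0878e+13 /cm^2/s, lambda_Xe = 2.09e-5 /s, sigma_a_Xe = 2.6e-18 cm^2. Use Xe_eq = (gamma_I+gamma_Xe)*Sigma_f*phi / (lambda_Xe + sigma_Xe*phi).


Xe_eq = (gamma_I + gamma_Xe) * Sigma_f * phi / (lambda_Xe + sigma_Xe * phi)
Numerator = (0.0561 + 0.0033) * 0.194 * 6.0878e+13 = 7.015337e+11
Denominator = 2.09e-5 + 2.6e-18 * 6.0878e+13 = 1.791828e-04
Xe_eq = 7.015337e+11 / 1.791828e-04 = 3.9152e+15 /cm^3

3.9152e+15


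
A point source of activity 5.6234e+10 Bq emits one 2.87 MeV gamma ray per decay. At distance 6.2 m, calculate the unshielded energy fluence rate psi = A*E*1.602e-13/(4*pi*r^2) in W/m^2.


psi = A * E * 1.602e-13 / (4*pi*r^2)
psi = 5.6234e+10 * 2.87 * 1.602e-13 / (4*pi*6.2^2)
psi = 5.3524e-05 W/m^2

5.3524e-05


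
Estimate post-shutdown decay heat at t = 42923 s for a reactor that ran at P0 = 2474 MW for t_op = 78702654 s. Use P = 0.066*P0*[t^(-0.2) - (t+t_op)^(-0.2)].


P/P0 = 0.066 * [t^(-0.2) - (t + t_op)^(-0.2)]
P/P0 = 0.066 * [42923^(-0.2) - (42923 + 78702654)^(-0.2)]
P/P0 = 0.066 * [0.1184301 - 0.02634843] = 0.006077390
P = 2474 * 0.006077390 = 15.035 MW

15.035


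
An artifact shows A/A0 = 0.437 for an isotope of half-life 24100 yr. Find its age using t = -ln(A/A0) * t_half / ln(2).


lambda = ln(2) / t_half = ln(2) / 24100 = 2.876129e-05 /yr
t = -ln(A/A0) / lambda
t = -ln(0.437) / 2.876129e-05
t = 28783 yr

28783


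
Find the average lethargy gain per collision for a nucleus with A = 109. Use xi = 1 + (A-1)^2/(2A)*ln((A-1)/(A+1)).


xi = 1 + (A-1)^2/(2A) * ln((A-1)/(A+1))
xi = 1 + (109-1)^2/(2*109) * ln((109-1)/(109 +1))
xi = 0.018237

0.018237


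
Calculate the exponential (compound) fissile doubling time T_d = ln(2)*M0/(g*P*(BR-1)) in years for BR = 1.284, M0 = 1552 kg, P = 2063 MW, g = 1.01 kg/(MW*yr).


Breeding gain G = BR - 1 = 1.284 - 1 = 0.284
Fissile production rate = g * P * G = 1.01 * 2063 * 0.284 = 591.75092 kg/yr
T_d = ln(2) * M0 / (g * P * G)
T_d = ln(2) * 1552 / 591.75092 = 1.8179 yr

1.8179


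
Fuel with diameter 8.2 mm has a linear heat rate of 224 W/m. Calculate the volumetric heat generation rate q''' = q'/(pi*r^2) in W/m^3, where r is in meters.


r = D / 2 / 1000 = 8.2 / 2 / 1000 = 0.0041 m
q''' = q' / (pi * r^2)
q''' = 224 / (pi * 0.0041^2)
q''' = 4.2416e+06 W/m^3

4.2416e+06


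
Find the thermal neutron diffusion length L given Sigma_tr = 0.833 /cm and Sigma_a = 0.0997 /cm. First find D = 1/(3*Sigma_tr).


D = 1 / (3 * Sigma_tr) = 1 / (3 * 0.833) = 0.4001601 cm
L = sqrt(D / Sigma_a)
L = sqrt(0.4001601 / 0.0997)
L = 2.0034 cm

2.0034


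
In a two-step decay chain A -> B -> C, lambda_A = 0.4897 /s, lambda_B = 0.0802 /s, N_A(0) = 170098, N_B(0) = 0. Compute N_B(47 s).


N_B(t) = lambda_A * N_A0 / (lambda_B - lambda_A) * [exp(-lambda_A*t) - exp(-lambda_B*t)]
exp(-0.4897*47) = 1.010001e-10; exp(-0.0802*47) = 0.02306590
N_B = 0.4897 * 170098 / (0.0802 - 0.4897) * (1.010001e-10 - 0.02306590)
N_B = 4691.9

4691.9


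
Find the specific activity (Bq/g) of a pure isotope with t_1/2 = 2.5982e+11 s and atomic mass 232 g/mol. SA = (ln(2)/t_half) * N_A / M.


lambda = ln(2) / t_half = ln(2) / 2.5982e+11 = 2.667798e-12 /s
SA = lambda * N_A / M
SA = 2.667798e-12 * 6.022e23 / 232
SA = 6.9248e+09 Bq/g

6.9248e+09


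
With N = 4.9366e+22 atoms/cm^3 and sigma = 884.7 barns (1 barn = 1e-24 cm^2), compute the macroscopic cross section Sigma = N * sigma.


Sigma = N * sigma_barns * 1e-24
Sigma = 4.9366e+22 * 884.7 * 1e-24
Sigma = 43.674 /cm

43.674


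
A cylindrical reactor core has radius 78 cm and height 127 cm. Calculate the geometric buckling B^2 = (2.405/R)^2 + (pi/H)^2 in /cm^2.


B^2 = (2.405/R)^2 + (pi/H)^2
B^2 = (2.405/78)^2 + (pi/127)^2
B^2 = 0.0015626 /cm^2

0.0015626


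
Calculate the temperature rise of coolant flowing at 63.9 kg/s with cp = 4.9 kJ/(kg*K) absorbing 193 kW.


dT = Q / (m_dot * cp)
dT = 193 / (63.9 * 4.9)
dT = 0.61640 C

0.61640


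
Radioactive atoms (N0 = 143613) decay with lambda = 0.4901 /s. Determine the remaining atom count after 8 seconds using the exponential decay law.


N = N0 * exp(-lambda * t)
N = 143613 * exp(-0.4901 * 8)
N = 2847.2

2847.2


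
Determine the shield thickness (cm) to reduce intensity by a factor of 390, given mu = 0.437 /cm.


x = ln(factor) / mu
x = ln(390) / 0.437
x = 13.653 cm

13.653


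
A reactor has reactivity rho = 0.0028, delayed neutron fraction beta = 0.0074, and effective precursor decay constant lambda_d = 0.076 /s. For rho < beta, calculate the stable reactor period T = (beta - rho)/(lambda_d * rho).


T = (beta - rho) / (lambda_d * rho)
T = (0.0074 - 0.0028) / (0.076 * 0.0028)
T = 21.617 s

21.617


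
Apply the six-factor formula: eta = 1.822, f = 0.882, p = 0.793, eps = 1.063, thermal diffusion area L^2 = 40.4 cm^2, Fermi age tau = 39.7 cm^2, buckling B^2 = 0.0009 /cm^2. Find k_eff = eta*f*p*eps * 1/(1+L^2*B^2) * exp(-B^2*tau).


k_inf = eta*f*p*eps = 1.822*0.882*0.793*1.063 = 1.354638
P_TNL = 1/(1 + L^2*B^2) = 1/(1 + 40.4*0.0009) = 0.9649157
P_FNL = exp(-B^2*tau) = exp(-0.0009*39.7) = 0.9649008
k_eff = k_inf * P_TNL * P_FNL = 1.354638 * 0.9649157 * 0.9649008
k_eff = 1.2612

1.2612


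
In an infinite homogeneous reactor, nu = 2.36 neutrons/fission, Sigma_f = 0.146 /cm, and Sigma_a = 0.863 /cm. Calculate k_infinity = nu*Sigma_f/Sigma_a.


k_inf = nu * Sigma_f / Sigma_a
k_inf = 2.36 * 0.146 / 0.863
k_inf = 0.39926

0.39926


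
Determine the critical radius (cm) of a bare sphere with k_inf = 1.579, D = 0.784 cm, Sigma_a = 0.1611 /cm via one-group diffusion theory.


L^2 = D / Sigma_a = 0.784 / 0.1611 = 4.866543 cm^2
B_m^2 = (k_inf - 1) / L^2 = (1.579 - 1) / 4.866543 = 0.1189756 /cm^2
For a bare sphere: B_g = pi/R, so R_c = pi / sqrt(B_m^2)
R_c = pi / sqrt(0.1189756) = 9.1080 cm

9.1080


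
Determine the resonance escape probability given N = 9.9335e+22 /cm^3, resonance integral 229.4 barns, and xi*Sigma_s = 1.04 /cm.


p = exp(-N * I * 1e-24 / (xi*Sigma_s))
p = exp(-9.9335e+22 * 229.4 * 1e-24 / 1.04)
p = 3.0491e-10

3.0491e-10


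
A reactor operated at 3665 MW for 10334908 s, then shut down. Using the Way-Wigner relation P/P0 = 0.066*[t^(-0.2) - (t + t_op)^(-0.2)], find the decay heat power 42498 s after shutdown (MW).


P/P0 = 0.066 * [t^(-0.2) - (t + t_op)^(-0.2)]
P/P0 = 0.066 * [42498^(-0.2) - (42498 + 10334908)^(-0.2)]
P/P0 = 0.066 * [0.1186660 - 0.03951684] = 0.005223845
P = 3665 * 0.005223845 = 19.145 MW

19.145


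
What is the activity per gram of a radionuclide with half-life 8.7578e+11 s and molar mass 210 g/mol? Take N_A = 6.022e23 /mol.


lambda = ln(2) / t_half = ln(2) / 8.7578e+11 = 7.914627e-13 /s
SA = lambda * N_A / M
SA = 7.914627e-13 * 6.022e23 / 210
SA = 2.2696e+09 Bq/g

2.2696e+09


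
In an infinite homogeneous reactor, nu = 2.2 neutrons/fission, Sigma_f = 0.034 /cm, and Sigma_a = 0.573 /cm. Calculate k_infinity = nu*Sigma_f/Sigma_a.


k_inf = nu * Sigma_f / Sigma_a
k_inf = 2.2 * 0.034 / 0.573
k_inf = 0.13054

0.13054


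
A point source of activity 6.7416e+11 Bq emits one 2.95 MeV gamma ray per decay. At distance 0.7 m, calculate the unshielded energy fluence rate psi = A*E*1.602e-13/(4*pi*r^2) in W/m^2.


psi = A * E * 1.602e-13 / (4*pi*r^2)
psi = 6.7416e+11 * 2.95 * 1.602e-13 / (4*pi*0.7^2)
psi = 0.051742 W/m^2

0.051742


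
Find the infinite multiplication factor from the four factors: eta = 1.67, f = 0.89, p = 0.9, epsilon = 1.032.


k_inf = eta * f * p * epsilon
k_inf = 1.67 * 0.89 * 0.9 * 1.032
k_inf = 1.3805

1.3805


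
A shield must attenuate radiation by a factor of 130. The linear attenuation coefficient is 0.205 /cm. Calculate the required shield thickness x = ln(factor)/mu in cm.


x = ln(factor) / mu
x = ln(130) / 0.205
x = 23.744 cm

23.744


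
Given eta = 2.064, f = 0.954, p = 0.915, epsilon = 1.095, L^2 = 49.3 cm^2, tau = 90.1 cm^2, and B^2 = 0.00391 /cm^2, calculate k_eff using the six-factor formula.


k_inf = eta*f*p*eps = 2.064*0.954*0.915*1.095 = 1.972846
P_TNL = 1/(1 + L^2*B^2) = 1/(1 + 49.3*0.00391) = 0.8383895
P_FNL = exp(-B^2*tau) = exp(-0.00391*90.1) = 0.7030755
k_eff = k_inf * P_TNL * P_FNL = 1.972846 * 0.8383895 * 0.7030755
k_eff = 1.1629

1.1629


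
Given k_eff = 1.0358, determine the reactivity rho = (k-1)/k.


rho = (k_eff - 1) / k_eff
rho = (1.0358 - 1) / 1.0358
rho = 0.034563

0.034563


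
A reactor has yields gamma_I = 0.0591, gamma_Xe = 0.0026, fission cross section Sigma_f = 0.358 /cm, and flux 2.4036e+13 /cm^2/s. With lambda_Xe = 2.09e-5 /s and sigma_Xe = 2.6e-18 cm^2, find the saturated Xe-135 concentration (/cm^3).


Xe_eq = (gamma_I + gamma_Xe) * Sigma_f * phi / (lambda_Xe + sigma_Xe * phi)
Numerator = (0.0591 + 0.0026) * 0.358 * 2.4036e+13 = 5.309216e+11
Denominator = 2.09e-5 + 2.6e-18 * 2.4036e+13 = 8.339360e-05
Xe_eq = 5.309216e+11 / 8.339360e-05 = 6.3665e+15 /cm^3

6.3665e+15


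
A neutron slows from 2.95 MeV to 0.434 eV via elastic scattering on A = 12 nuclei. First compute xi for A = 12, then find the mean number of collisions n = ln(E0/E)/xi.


xi = 1 + (A-1)^2/(2A)*ln((A-1)/(A+1)) = 0.1577690 (for A = 12)
n = ln(E0/E) / xi
n = ln(2.95e6 / 0.434) / 0.1577690
n = ln(6.797235e+06) / 0.1577690 = 99.716

99.716


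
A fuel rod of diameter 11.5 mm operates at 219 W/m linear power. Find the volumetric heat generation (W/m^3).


r = D / 2 / 1000 = 11.5 / 2 / 1000 = 0.00575 m
q''' = q' / (pi * r^2)
q''' = 219 / (pi * 0.00575^2)
q''' = 2.1084e+06 W/m^3

2.1084e+06


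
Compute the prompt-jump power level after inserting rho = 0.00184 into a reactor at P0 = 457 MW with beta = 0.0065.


P1/P0 = beta / (beta - rho)
P1/P0 = 0.0065 / (0.0065 - 0.00184) = 1.394850
P1 = 457 * 1.394850 = 637.45 MW

637.45


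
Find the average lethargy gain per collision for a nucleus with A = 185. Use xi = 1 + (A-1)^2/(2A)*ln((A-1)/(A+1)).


xi = 1 + (A-1)^2/(2A) * ln((A-1)/(A+1))
xi = 1 + (185-1)^2/(2*185) * ln((185-1)/(185 +1))
xi = 0.010772

0.010772


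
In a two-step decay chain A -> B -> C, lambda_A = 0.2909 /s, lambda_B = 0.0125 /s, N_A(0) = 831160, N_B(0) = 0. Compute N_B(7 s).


N_B(t) = lambda_A * N_A0 / (lambda_B - lambda_A) * [exp(-lambda_A*t) - exp(-lambda_B*t)]
exp(-0.2909*7) = 0.1305107; exp(-0.0125*7) = 0.9162189
N_B = 0.2909 * 831160 / (0.0125 - 0.2909) * (0.1305107 - 0.9162189)
N_B = 682371

682371


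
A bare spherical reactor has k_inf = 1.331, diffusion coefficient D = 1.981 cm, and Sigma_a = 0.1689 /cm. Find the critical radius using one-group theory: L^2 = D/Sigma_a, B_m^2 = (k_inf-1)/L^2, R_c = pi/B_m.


L^2 = D / Sigma_a = 1.981 / 0.1689 = 11.72883 cm^2
B_m^2 = (k_inf - 1) / L^2 = (1.331 - 1) / 11.72883 = 0.02822106 /cm^2
For a bare sphere: B_g = pi/R, so R_c = pi / sqrt(B_m^2)
R_c = pi / sqrt(0.02822106) = 18.701 cm

18.701


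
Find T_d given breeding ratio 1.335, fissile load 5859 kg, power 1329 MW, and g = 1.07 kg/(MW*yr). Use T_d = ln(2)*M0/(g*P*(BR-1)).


Breeding gain G = BR - 1 = 1.335 - 1 = 0.335
Fissile production rate = g * P * G = 1.07 * 1329 * 0.335 = 476.38005 kg/yr
T_d = ln(2) * M0 / (g * P * G)
T_d = ln(2) * 5859 / 476.38005 = 8.5250 yr

8.5250


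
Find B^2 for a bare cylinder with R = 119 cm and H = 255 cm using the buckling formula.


B^2 = (2.405/R)^2 + (pi/H)^2
B^2 = (2.405/119)^2 + (pi/255)^2
B^2 = 5.6023e-04 /cm^2

5.6023e-04


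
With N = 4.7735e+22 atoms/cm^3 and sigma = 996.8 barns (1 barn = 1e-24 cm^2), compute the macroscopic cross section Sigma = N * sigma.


Sigma = N * sigma_barns * 1e-24
Sigma = 4.7735e+22 * 996.8 * 1e-24
Sigma = 47.582 /cm

47.582


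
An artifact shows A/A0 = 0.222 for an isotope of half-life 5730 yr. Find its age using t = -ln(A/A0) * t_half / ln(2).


lambda = ln(2) / t_half = ln(2) / 5730 = 1.209681e-04 /yr
t = -ln(A/A0) / lambda
t = -ln(0.222) / 1.209681e-04
t = 12442 yr

12442


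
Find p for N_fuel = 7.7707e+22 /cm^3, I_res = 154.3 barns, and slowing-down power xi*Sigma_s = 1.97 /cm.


p = exp(-N * I * 1e-24 / (xi*Sigma_s))
p = exp(-7.7707e+22 * 154.3 * 1e-24 / 1.97)
p = 0.0022736

0.0022736


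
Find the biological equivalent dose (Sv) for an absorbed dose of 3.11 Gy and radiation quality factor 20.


H = D * Q
H = 3.11 * 20
H = 62.200 Sv

62.200


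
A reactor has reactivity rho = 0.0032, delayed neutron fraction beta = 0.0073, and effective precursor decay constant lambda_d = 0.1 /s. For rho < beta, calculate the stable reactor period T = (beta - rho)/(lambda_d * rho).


T = (beta - rho) / (lambda_d * rho)
T = (0.0073 - 0.0032) / (0.1 * 0.0032)
T = 12.812 s

12.812


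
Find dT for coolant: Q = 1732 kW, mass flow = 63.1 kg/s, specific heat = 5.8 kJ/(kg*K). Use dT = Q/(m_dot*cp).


dT = Q / (m_dot * cp)
dT = 1732 / (63.1 * 5.8)
dT = 4.7325 C

4.7325


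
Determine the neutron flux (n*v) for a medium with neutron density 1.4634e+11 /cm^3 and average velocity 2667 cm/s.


phi = n * v
phi = 1.4634e+11 * 2667
phi = 3.9029e+14 /cm^2/s

3.9029e+14


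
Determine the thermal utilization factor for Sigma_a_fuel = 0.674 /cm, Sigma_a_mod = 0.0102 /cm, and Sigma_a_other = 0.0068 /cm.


f = Sigma_a_fuel / (Sigma_a_fuel + Sigma_a_mod + Sigma_a_other)
f = 0.674 / (0.674 + 0.0102 + 0.0068)
f = 0.97540

0.97540


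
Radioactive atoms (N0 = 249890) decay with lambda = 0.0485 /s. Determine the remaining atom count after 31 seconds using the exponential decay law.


N = N0 * exp(-lambda * t)
N = 249890 * exp(-0.0485 * 31)
N = 55563

55563


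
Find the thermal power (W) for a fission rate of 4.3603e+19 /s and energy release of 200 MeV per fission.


P = fission_rate * E_MeV * 1.602e-13
P = 4.3603e+19 * 200 * 1.602e-13
P = 1.3970e+09 W

1.3970e+09


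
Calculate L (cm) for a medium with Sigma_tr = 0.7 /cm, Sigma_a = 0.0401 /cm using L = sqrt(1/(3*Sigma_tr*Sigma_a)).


D = 1 / (3 * Sigma_tr) = 1 / (3 * 0.7) = 0.4761905 cm
L = sqrt(D / Sigma_a)
L = sqrt(0.4761905 / 0.0401)
L = 3.4460 cm

3.4460


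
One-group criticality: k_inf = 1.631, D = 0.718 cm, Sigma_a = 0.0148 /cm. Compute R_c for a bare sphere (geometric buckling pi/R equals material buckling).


L^2 = D / Sigma_a = 0.718 / 0.0148 = 48.51351 cm^2
B_m^2 = (k_inf - 1) / L^2 = (1.631 - 1) / 48.51351 = 0.01300669 /cm^2
For a bare sphere: B_g = pi/R, so R_c = pi / sqrt(B_m^2)
R_c = pi / sqrt(0.01300669) = 27.547 cm

27.547


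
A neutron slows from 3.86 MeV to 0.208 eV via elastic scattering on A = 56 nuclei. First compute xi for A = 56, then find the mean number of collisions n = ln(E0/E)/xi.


xi = 1 + (A-1)^2/(2A)*ln((A-1)/(A+1)) = 0.03529286 (for A = 56)
n = ln(E0/E) / xi
n = ln(3.86e6 / 0.208) / 0.03529286
n = ln(1.855769e+07) / 0.03529286 = 474.21

474.21


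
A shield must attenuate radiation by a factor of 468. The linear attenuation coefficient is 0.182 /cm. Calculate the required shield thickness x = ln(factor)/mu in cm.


x = ln(factor) / mu
x = ln(468) / 0.182
x = 33.783 cm

33.783


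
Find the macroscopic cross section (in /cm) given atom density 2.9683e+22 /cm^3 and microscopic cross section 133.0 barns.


Sigma = N * sigma_barns * 1e-24
Sigma = 2.9683e+22 * 133.0 * 1e-24
Sigma = 3.9478 /cm

3.9478


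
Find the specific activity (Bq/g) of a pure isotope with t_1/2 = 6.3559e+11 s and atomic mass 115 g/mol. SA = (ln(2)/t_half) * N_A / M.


lambda = ln(2) / t_half = ln(2) / 6.3559e+11 = 1.090557e-12 /s
SA = lambda * N_A / M
SA = 1.090557e-12 * 6.022e23 / 115
SA = 5.7107e+09 Bq/g

5.7107e+09


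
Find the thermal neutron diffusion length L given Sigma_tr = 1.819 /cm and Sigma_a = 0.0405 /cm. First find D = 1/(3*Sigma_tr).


D = 1 / (3 * Sigma_tr) = 1 / (3 * 1.819) = 0.1832509 cm
L = sqrt(D / Sigma_a)
L = sqrt(0.1832509 / 0.0405)
L = 2.1271 cm

2.1271


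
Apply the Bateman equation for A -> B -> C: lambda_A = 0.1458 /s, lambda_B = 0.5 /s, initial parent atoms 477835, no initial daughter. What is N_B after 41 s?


N_B(t) = lambda_A * N_A0 / (lambda_B - lambda_A) * [exp(-lambda_A*t) - exp(-lambda_B*t)]
exp(-0.1458*41) = 0.002534396; exp(-0.5*41) = 1.250153e-09
N_B = 0.1458 * 477835 / (0.5 - 0.1458) * (0.002534396 - 1.250153e-09)
N_B = 498.50

498.50


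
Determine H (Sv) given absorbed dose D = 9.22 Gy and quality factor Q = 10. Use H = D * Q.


H = D * Q
H = 9.22 * 10
H = 92.200 Sv

92.200


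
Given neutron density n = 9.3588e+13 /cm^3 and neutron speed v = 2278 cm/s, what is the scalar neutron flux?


phi = n * v
phi = 9.3588e+13 * 2278
phi = 2.1319e+17 /cm^2/s

2.1319e+17


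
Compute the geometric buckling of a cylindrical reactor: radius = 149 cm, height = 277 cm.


B^2 = (2.405/R)^2 + (pi/H)^2
B^2 = (2.405/149)^2 + (pi/277)^2
B^2 = 3.8916e-04 /cm^2

3.8916e-04


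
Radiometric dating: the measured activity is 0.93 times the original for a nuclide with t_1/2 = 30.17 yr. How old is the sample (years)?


lambda = ln(2) / t_half = ln(2) / 30.17 = 0.02297472 /yr
t = -ln(A/A0) / lambda
t = -ln(0.93) / 0.02297472
t = 3.1587 yr

3.1587


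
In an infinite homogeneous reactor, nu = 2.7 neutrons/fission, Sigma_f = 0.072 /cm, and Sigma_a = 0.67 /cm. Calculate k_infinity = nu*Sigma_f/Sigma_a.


k_inf = nu * Sigma_f / Sigma_a
k_inf = 2.7 * 0.072 / 0.67
k_inf = 0.29015

0.29015


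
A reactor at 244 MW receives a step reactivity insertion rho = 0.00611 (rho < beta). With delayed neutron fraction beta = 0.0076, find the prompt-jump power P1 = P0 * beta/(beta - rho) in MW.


P1/P0 = beta / (beta - rho)
P1/P0 = 0.0076 / (0.0076 - 0.00611) = 5.100671
P1 = 244 * 5.100671 = 1244.6 MW

1244.6


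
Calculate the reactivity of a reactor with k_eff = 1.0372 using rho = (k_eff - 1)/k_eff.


rho = (k_eff - 1) / k_eff
rho = (1.0372 - 1) / 1.0372
rho = 0.035866

0.035866


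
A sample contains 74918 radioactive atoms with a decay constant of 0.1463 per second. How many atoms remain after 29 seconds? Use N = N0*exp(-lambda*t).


N = N0 * exp(-lambda * t)
N = 74918 * exp(-0.1463 * 29)
N = 1076.5

1076.5


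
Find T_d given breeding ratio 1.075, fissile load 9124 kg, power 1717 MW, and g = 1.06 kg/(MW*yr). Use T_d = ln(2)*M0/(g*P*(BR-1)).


Breeding gain G = BR - 1 = 1.075 - 1 = 0.075
Fissile production rate = g * P * G = 1.06 * 1717 * 0.075 = 136.5015 kg/yr
T_d = ln(2) * M0 / (g * P * G)
T_d = ln(2) * 9124 / 136.5015 = 46.331 yr

46.331


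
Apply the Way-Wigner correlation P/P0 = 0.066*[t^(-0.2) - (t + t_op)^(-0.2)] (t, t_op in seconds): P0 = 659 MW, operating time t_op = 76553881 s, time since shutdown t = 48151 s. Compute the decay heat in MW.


P/P0 = 0.066 * [t^(-0.2) - (t + t_op)^(-0.2)]
P/P0 = 0.066 * [48151^(-0.2) - (48151 + 76553881)^(-0.2)]
P/P0 = 0.066 * [0.1157388 - 0.02649427] = 0.005890139
P = 659 * 0.005890139 = 3.8816 MW

3.8816


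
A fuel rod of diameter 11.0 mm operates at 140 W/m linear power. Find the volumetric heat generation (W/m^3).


r = D / 2 / 1000 = 11.0 / 2 / 1000 = 0.0055 m
q''' = q' / (pi * r^2)
q''' = 140 / (pi * 0.0055^2)
q''' = 1.4732e+06 W/m^3

1.4732e+06


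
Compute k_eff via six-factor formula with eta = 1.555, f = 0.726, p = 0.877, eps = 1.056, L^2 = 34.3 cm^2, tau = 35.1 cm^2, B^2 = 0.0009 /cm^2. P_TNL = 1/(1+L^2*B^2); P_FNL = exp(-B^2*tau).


k_inf = eta*f*p*eps = 1.555*0.726*0.877*1.056 = 1.045516
P_TNL = 1/(1 + L^2*B^2) = 1/(1 + 34.3*0.0009) = 0.9700544
P_FNL = exp(-B^2*tau) = exp(-0.0009*35.1) = 0.9689038
k_eff = k_inf * P_TNL * P_FNL = 1.045516 * 0.9700544 * 0.9689038
k_eff = 0.98267

0.98267


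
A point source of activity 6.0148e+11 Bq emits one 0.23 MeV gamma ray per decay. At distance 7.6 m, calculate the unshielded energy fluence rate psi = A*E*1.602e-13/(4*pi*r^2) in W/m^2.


psi = A * E * 1.602e-13 / (4*pi*r^2)
psi = 6.0148e+11 * 0.23 * 1.602e-13 / (4*pi*7.6^2)
psi = 3.0533e-05 W/m^2

3.0533e-05


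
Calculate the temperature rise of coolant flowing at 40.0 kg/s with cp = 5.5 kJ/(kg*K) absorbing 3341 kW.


dT = Q / (m_dot * cp)
dT = 3341 / (40.0 * 5.5)
dT = 15.186 C

15.186


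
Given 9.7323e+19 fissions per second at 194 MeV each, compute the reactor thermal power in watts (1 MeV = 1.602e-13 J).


P = fission_rate * E_MeV * 1.602e-13
P = 9.7323e+19 * 194 * 1.602e-13
P = 3.0247e+09 W

3.0247e+09


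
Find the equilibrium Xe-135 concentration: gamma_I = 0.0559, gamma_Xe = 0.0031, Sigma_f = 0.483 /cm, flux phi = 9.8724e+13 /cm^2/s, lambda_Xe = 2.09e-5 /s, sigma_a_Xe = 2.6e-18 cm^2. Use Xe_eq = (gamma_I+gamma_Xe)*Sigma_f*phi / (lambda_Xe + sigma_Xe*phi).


Xe_eq = (gamma_I + gamma_Xe) * Sigma_f * phi / (lambda_Xe + sigma_Xe * phi)
Numerator = (0.0559 + 0.0031) * 0.483 * 9.8724e+13 = 2.813338e+12
Denominator = 2.09e-5 + 2.6e-18 * 9.8724e+13 = 2.775824e-04
Xe_eq = 2.813338e+12 / 2.775824e-04 = 1.0135e+16 /cm^3

1.0135e+16


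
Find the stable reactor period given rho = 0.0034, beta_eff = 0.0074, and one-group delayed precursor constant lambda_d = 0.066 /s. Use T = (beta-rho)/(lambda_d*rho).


T = (beta - rho) / (lambda_d * rho)
T = (0.0074 - 0.0034) / (0.066 * 0.0034)
T = 17.825 s

17.825


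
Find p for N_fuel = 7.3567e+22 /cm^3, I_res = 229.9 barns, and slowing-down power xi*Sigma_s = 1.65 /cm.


p = exp(-N * I * 1e-24 / (xi*Sigma_s))
p = exp(-7.3567e+22 * 229.9 * 1e-24 / 1.65)
p = 3.5346e-05

3.5346e-05


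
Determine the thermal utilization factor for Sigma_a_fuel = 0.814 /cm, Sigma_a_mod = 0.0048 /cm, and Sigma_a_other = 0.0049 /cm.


f = Sigma_a_fuel / (Sigma_a_fuel + Sigma_a_mod + Sigma_a_other)
f = 0.814 / (0.814 + 0.0048 + 0.0049)
f = 0.98822

0.98822


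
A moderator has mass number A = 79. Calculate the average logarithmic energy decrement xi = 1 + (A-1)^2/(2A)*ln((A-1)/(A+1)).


xi = 1 + (A-1)^2/(2A) * ln((A-1)/(A+1))
xi = 1 + (79-1)^2/(2*79) * ln((79-1)/(79 +1))
xi = 0.025104

0.025104


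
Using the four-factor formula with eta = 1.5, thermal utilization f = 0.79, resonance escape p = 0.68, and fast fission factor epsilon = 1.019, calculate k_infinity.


k_inf = eta * f * p * epsilon
k_inf = 1.5 * 0.79 * 0.68 * 1.019
k_inf = 0.82111

0.82111


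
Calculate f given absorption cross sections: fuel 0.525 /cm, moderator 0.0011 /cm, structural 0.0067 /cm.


f = Sigma_a_fuel / (Sigma_a_fuel + Sigma_a_mod + Sigma_a_other)
f = 0.525 / (0.525 + 0.0011 + 0.0067)
f = 0.98536

0.98536


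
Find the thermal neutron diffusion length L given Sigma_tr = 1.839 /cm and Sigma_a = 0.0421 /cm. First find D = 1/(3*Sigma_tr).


D = 1 / (3 * Sigma_tr) = 1 / (3 * 1.839) = 0.1812579 cm
L = sqrt(D / Sigma_a)
L = sqrt(0.1812579 / 0.0421)
L = 2.0749 cm

2.0749


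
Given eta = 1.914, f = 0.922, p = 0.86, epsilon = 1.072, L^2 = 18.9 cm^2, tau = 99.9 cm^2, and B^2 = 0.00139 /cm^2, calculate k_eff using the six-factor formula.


k_inf = eta*f*p*eps = 1.914*0.922*0.86*1.072 = 1.626920
P_TNL = 1/(1 + L^2*B^2) = 1/(1 + 18.9*0.00139) = 0.9744015
P_FNL = exp(-B^2*tau) = exp(-0.00139*99.9) = 0.8703490
k_eff = k_inf * P_TNL * P_FNL = 1.626920 * 0.9744015 * 0.8703490
k_eff = 1.3797

1.3797


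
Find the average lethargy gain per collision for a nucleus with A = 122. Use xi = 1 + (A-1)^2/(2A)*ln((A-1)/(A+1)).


xi = 1 + (A-1)^2/(2A) * ln((A-1)/(A+1))
xi = 1 + (122-1)^2/(2*122) * ln((122-1)/(122 +1))
xi = 0.016304

0.016304


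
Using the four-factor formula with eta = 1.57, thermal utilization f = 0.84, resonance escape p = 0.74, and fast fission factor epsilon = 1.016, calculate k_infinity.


k_inf = eta * f * p * epsilon
k_inf = 1.57 * 0.84 * 0.74 * 1.016
k_inf = 0.99153

0.99153


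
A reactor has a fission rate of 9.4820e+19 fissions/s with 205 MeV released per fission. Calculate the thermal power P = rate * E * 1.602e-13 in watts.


P = fission_rate * E_MeV * 1.602e-13
P = 9.4820e+19 * 205 * 1.602e-13
P = 3.1140e+09 W

3.1140e+09


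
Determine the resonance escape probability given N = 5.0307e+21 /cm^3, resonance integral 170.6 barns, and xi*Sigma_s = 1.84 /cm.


p = exp(-N * I * 1e-24 / (xi*Sigma_s))
p = exp(-5.0307e+21 * 170.6 * 1e-24 / 1.84)
p = 0.62724

0.62724


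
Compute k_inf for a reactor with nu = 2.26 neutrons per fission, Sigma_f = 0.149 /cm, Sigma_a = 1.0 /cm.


k_inf = nu * Sigma_f / Sigma_a
k_inf = 2.26 * 0.149 / 1.0
k_inf = 0.33674

0.33674


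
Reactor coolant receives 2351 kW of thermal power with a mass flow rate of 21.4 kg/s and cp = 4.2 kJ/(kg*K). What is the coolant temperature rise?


dT = Q / (m_dot * cp)
dT = 2351 / (21.4 * 4.2)
dT = 26.157 C

26.157


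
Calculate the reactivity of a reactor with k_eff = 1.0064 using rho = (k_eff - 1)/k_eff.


rho = (k_eff - 1) / k_eff
rho = (1.0064 - 1) / 1.0064
rho = 0.0063593

0.0063593


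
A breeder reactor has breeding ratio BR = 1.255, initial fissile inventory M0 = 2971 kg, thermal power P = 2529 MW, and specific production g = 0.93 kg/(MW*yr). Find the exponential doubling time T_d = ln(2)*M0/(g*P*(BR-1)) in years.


Breeding gain G = BR - 1 = 1.255 - 1 = 0.255
Fissile production rate = g * P * G = 0.93 * 2529 * 0.255 = 599.75235 kg/yr
T_d = ln(2) * M0 / (g * P * G)
T_d = ln(2) * 2971 / 599.75235 = 3.4337 yr

3.4337


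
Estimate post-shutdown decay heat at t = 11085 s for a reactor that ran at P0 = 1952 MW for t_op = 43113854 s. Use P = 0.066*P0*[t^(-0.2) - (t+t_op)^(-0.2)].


P/P0 = 0.066 * [t^(-0.2) - (t + t_op)^(-0.2)]
P/P0 = 0.066 * [11085^(-0.2) - (11085 + 43113854)^(-0.2)]
P/P0 = 0.066 * [0.1552576 - 0.02972038] = 0.008285457
P = 1952 * 0.008285457 = 16.173 MW

16.173


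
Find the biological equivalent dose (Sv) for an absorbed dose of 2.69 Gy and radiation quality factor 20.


H = D * Q
H = 2.69 * 20
H = 53.800 Sv

53.800


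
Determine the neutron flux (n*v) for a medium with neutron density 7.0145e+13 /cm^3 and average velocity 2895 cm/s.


phi = n * v
phi = 7.0145e+13 * 2895
phi = 2.0307e+17 /cm^2/s

2.0307e+17


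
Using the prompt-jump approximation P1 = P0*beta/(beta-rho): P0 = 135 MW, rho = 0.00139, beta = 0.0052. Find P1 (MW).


P1/P0 = beta / (beta - rho)
P1/P0 = 0.0052 / (0.0052 - 0.00139) = 1.364829
P1 = 135 * 1.364829 = 184.25 MW

184.25


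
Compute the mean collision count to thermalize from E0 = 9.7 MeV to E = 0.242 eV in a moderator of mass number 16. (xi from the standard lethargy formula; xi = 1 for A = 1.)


xi = 1 + (A-1)^2/(2A)*ln((A-1)/(A+1)) = 0.1199467 (for A = 16)
n = ln(E0/E) / xi
n = ln(9.7e6 / 0.242) / 0.1199467
n = ln(4.008264e+07) / 0.1199467 = 145.95

145.95


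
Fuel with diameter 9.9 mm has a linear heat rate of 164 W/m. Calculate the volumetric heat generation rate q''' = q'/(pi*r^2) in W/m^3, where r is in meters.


r = D / 2 / 1000 = 9.9 / 2 / 1000 = 0.00495 m
q''' = q' / (pi * r^2)
q''' = 164 / (pi * 0.00495^2)
q''' = 2.1305e+06 W/m^3

2.1305e+06


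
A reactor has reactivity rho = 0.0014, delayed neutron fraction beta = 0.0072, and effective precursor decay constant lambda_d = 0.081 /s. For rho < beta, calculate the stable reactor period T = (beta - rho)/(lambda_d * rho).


T = (beta - rho) / (lambda_d * rho)
T = (0.0072 - 0.0014) / (0.081 * 0.0014)
T = 51.146 s

51.146


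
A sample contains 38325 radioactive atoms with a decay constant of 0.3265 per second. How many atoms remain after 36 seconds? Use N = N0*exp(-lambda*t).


N = N0 * exp(-lambda * t)
N = 38325 * exp(-0.3265 * 36)
N = 0.30115

0.30115


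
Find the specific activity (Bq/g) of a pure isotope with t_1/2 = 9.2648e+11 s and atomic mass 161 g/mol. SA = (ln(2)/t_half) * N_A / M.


lambda = ln(2) / t_half = ln(2) / 9.2648e+11 = 7.481513e-13 /s
SA = lambda * N_A / M
SA = 7.481513e-13 * 6.022e23 / 161
SA = 2.7984e+09 Bq/g

2.7984e+09


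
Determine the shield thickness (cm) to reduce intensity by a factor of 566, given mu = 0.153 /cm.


x = ln(factor) / mu
x = ln(566) / 0.153
x = 41.429 cm

41.429


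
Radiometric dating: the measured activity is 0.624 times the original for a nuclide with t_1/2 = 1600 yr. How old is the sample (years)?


lambda = ln(2) / t_half = ln(2) / 1600 = 4.332170e-04 /yr
t = -ln(A/A0) / lambda
t = -ln(0.624) / 4.332170e-04
t = 1088.6 yr

1088.6


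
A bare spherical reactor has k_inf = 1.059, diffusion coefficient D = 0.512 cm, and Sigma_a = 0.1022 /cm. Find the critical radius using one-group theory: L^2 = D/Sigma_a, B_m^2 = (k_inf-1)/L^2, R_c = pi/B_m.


L^2 = D / Sigma_a = 0.512 / 0.1022 = 5.009785 cm^2
B_m^2 = (k_inf - 1) / L^2 = (1.059 - 1) / 5.009785 = 0.01177695 /cm^2
For a bare sphere: B_g = pi/R, so R_c = pi / sqrt(B_m^2)
R_c = pi / sqrt(0.01177695) = 28.949 cm

28.949


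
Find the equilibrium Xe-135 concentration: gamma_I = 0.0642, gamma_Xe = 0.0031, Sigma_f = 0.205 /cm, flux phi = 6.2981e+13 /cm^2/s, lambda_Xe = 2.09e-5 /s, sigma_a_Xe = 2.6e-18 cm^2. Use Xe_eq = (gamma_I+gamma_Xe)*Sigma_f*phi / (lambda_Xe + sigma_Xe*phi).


Xe_eq = (gamma_I + gamma_Xe) * Sigma_f * phi / (lambda_Xe + sigma_Xe * phi)
Numerator = (0.0642 + 0.0031) * 0.205 * 6.2981e+13 = 8.689174e+11
Denominator = 2.09e-5 + 2.6e-18 * 6.2981e+13 = 1.846506e-04
Xe_eq = 8.689174e+11 / 1.846506e-04 = 4.7057e+15 /cm^3

4.7057e+15


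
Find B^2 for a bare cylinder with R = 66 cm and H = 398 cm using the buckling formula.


B^2 = (2.405/R)^2 + (pi/H)^2
B^2 = (2.405/66)^2 + (pi/398)^2
B^2 = 0.0013901 /cm^2

0.0013901


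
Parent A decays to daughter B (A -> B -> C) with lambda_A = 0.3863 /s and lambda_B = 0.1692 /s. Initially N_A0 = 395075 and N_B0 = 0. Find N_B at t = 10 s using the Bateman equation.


N_B(t) = lambda_A * N_A0 / (lambda_B - lambda_A) * [exp(-lambda_A*t) - exp(-lambda_B*t)]
exp(-0.3863*10) = 0.02100489; exp(-0.1692*10) = 0.1841509
N_B = 0.3863 * 395075 / (0.1692 - 0.3863) * (0.02100489 - 0.1841509)
N_B = 114689

114689


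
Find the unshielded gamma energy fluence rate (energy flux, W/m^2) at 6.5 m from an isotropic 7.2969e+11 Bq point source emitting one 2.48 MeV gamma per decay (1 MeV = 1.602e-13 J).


psi = A * E * 1.602e-13 / (4*pi*r^2)
psi = 7.2969e+11 * 2.48 * 1.602e-13 / (4*pi*6.5^2)
psi = 5.4603e-04 W/m^2

5.4603e-04


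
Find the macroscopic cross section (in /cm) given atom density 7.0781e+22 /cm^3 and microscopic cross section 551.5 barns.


Sigma = N * sigma_barns * 1e-24
Sigma = 7.0781e+22 * 551.5 * 1e-24
Sigma = 39.036 /cm

39.036


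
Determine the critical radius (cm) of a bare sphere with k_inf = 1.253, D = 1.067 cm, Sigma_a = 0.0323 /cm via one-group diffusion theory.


L^2 = D / Sigma_a = 1.067 / 0.0323 = 33.03406 cm^2
B_m^2 = (k_inf - 1) / L^2 = (1.253 - 1) / 33.03406 = 0.007658762 /cm^2
For a bare sphere: B_g = pi/R, so R_c = pi / sqrt(B_m^2)
R_c = pi / sqrt(0.007658762) = 35.898 cm

35.898


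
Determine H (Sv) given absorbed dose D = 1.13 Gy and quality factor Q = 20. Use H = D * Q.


H = D * Q
H = 1.13 * 20
H = 22.600 Sv

22.600


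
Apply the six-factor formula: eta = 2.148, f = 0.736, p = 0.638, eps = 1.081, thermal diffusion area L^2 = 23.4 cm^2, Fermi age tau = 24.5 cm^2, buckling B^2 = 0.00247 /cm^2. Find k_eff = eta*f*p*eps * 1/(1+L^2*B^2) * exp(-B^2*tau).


k_inf = eta*f*p*eps = 2.148*0.736*0.638*1.081 = 1.090331
P_TNL = 1/(1 + L^2*B^2) = 1/(1 + 23.4*0.00247) = 0.9453601
P_FNL = exp(-B^2*tau) = exp(-0.00247*24.5) = 0.9412796
k_eff = k_inf * P_TNL * P_FNL = 1.090331 * 0.9453601 * 0.9412796
k_eff = 0.97023

0.97023


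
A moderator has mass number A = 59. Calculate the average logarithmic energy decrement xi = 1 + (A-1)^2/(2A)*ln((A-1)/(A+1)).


xi = 1 + (A-1)^2/(2A) * ln((A-1)/(A+1))
xi = 1 + (59-1)^2/(2*59) * ln((59-1)/(59 +1))
xi = 0.033518

0.033518


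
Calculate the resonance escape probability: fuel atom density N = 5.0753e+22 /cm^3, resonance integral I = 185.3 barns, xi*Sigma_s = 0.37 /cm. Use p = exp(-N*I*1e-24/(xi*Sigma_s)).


p = exp(-N * I * 1e-24 / (xi*Sigma_s))
p = exp(-5.0753e+22 * 185.3 * 1e-24 / 0.37)
p = 9.1465e-12

9.1465e-12


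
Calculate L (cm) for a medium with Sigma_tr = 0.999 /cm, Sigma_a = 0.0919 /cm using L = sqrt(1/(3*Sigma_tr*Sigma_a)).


D = 1 / (3 * Sigma_tr) = 1 / (3 * 0.999) = 0.3336670 cm
L = sqrt(D / Sigma_a)
L = sqrt(0.3336670 / 0.0919)
L = 1.9055 cm

1.9055


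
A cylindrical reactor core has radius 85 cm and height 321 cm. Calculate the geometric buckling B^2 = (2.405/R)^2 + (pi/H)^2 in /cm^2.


B^2 = (2.405/R)^2 + (pi/H)^2
B^2 = (2.405/85)^2 + (pi/321)^2
B^2 = 8.9634e-04 /cm^2

8.9634e-04


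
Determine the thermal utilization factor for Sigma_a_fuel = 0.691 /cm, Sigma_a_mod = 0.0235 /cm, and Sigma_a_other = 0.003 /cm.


f = Sigma_a_fuel / (Sigma_a_fuel + Sigma_a_mod + Sigma_a_other)
f = 0.691 / (0.691 + 0.0235 + 0.003)
f = 0.96307

0.96307


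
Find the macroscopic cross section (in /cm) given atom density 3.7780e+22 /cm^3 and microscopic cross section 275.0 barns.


Sigma = N * sigma_barns * 1e-24
Sigma = 3.7780e+22 * 275.0 * 1e-24
Sigma = 10.389 /cm

10.389


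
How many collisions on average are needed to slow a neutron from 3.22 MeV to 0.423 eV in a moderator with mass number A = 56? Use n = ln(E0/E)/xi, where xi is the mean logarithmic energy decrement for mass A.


xi = 1 + (A-1)^2/(2A)*ln((A-1)/(A+1)) = 0.03529286 (for A = 56)
n = ln(E0/E) / xi
n = ln(3.22e6 / 0.423) / 0.03529286
n = ln(7.612293e+06) / 0.03529286 = 448.97

448.97


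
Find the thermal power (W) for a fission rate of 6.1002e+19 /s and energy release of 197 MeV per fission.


P = fission_rate * E_MeV * 1.602e-13
P = 6.1002e+19 * 197 * 1.602e-13
P = 1.9252e+09 W

1.9252e+09


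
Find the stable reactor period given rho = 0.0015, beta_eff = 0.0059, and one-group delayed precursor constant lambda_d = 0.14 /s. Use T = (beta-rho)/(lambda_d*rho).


T = (beta - rho) / (lambda_d * rho)
T = (0.0059 - 0.0015) / (0.14 * 0.0015)
T = 20.952 s

20.952


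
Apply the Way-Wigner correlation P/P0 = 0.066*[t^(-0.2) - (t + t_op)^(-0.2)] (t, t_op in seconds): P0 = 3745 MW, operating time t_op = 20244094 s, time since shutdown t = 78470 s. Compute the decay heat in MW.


P/P0 = 0.066 * [t^(-0.2) - (t + t_op)^(-0.2)]
P/P0 = 0.066 * [78470^(-0.2) - (78470 + 20244094)^(-0.2)]
P/P0 = 0.066 * [0.1049686 - 0.03454652] = 0.004647857
P = 3745 * 0.004647857 = 17.406 MW

17.406


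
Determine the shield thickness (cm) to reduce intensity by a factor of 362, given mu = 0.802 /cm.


x = ln(factor) / mu
x = ln(362) / 0.802
x = 7.3462 cm

7.3462


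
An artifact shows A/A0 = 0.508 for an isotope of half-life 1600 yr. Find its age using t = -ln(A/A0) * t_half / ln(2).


lambda = ln(2) / t_half = ln(2) / 1600 = 4.332170e-04 /yr
t = -ln(A/A0) / lambda
t = -ln(0.508) / 4.332170e-04
t = 1563.4 yr

1563.4


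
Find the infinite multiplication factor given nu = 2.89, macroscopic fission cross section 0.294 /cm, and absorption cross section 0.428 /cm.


k_inf = nu * Sigma_f / Sigma_a
k_inf = 2.89 * 0.294 / 0.428
k_inf = 1.9852

1.9852


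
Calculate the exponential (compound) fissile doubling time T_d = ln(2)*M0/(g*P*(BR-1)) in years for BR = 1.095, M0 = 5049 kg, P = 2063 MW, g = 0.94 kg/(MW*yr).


Breeding gain G = BR - 1 = 1.095 - 1 = 0.095
Fissile production rate = g * P * G = 0.94 * 2063 * 0.095 = 184.2259 kg/yr
T_d = ln(2) * M0 / (g * P * G)
T_d = ln(2) * 5049 / 184.2259 = 18.997 yr

18.997


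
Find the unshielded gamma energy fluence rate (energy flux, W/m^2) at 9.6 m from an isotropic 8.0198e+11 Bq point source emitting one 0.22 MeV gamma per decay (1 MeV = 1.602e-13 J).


psi = A * E * 1.602e-13 / (4*pi*r^2)
psi = 8.0198e+11 * 0.22 * 1.602e-13 / (4*pi*9.6^2)
psi = 2.4406e-05 W/m^2

2.4406e-05


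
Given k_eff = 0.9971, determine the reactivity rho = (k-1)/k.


rho = (k_eff - 1) / k_eff
rho = (0.9971 - 1) / 0.9971
rho = -0.0029084

-0.0029084


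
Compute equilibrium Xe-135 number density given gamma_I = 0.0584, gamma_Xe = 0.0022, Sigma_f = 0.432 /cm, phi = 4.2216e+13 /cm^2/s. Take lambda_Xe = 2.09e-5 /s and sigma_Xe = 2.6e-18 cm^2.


Xe_eq = (gamma_I + gamma_Xe) * Sigma_f * phi / (lambda_Xe + sigma_Xe * phi)
Numerator = (0.0584 + 0.0022) * 0.432 * 4.2216e+13 = 1.105181e+12
Denominator = 2.09e-5 + 2.6e-18 * 4.2216e+13 = 1.306616e-04
Xe_eq = 1.105181e+12 / 1.306616e-04 = 8.4583e+15 /cm^3

8.4583e+15


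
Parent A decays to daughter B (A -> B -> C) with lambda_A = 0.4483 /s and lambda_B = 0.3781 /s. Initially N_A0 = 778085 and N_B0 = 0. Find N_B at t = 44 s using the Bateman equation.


N_B(t) = lambda_A * N_A0 / (lambda_B - lambda_A) * [exp(-lambda_A*t) - exp(-lambda_B*t)]
exp(-0.4483*44) = 2.713029e-09; exp(-0.3781*44) = 5.955295e-08
N_B = 0.4483 * 778085 / (0.3781 - 0.4483) * (2.713029e-09 - 5.955295e-08)
N_B = 0.28243

0.28243


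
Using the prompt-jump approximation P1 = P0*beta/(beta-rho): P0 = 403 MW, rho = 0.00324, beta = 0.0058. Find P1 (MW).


P1/P0 = beta / (beta - rho)
P1/P0 = 0.0058 / (0.0058 - 0.00324) = 2.265625
P1 = 403 * 2.265625 = 913.05 MW

913.05


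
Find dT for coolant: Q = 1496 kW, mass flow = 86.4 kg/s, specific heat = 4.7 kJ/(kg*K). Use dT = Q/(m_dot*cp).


dT = Q / (m_dot * cp)
dT = 1496 / (86.4 * 4.7)
dT = 3.6840 C

3.6840


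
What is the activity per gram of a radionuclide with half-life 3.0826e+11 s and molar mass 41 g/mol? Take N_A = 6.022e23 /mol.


lambda = ln(2) / t_half = ln(2) / 3.0826e+11 = 2.248580e-12 /s
SA = lambda * N_A / M
SA = 2.248580e-12 * 6.022e23 / 41
SA = 3.3027e+10 Bq/g

3.3027e+10


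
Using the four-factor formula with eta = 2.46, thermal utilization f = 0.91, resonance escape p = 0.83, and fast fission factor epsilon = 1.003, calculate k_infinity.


k_inf = eta * f * p * epsilon
k_inf = 2.46 * 0.91 * 0.83 * 1.003
k_inf = 1.8636

1.8636


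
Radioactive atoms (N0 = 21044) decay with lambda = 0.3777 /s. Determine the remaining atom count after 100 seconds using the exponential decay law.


N = N0 * exp(-lambda * t)
N = 21044 * exp(-0.3777 * 100)
N = 8.3143e-13

8.3143e-13


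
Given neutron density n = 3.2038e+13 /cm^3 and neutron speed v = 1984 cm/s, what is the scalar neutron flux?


phi = n * v
phi = 3.2038e+13 * 1984
phi = 6.3563e+16 /cm^2/s

6.3563e+16


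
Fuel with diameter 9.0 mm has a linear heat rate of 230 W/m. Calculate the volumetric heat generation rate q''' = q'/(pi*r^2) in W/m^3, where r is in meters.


r = D / 2 / 1000 = 9.0 / 2 / 1000 = 0.0045 m
q''' = q' / (pi * r^2)
q''' = 230 / (pi * 0.0045^2)
q''' = 3.6154e+06 W/m^3

3.6154e+06
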